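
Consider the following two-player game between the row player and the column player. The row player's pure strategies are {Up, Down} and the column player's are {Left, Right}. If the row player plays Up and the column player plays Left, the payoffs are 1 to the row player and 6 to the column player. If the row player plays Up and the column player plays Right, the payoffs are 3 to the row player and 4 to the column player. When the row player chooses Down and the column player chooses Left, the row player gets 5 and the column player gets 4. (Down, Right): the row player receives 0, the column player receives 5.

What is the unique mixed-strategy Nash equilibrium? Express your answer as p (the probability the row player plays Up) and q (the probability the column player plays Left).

Set the column player's expected payoff from Left equal to that from Right:
  the column player's payoff from Left: p·6 + (1−p)·4 = 2p + 4
  the column player's payoff from Right: p·4 + (1−p)·5 = -p + 5
  2p + 4 = -p + 5  ⇒  3p = 1  ⇒  p = 1/3.
For the row player to be willing to mix, the row player must be indifferent between Up and Down, which pins down the column player's mix.
  the row player's payoff to Up: q·1 + (1−q)·3 = -2q + 3
  the row player's payoff to Down: q·5 + (1−q)·0 = 5q
  -2q + 3 = 5q  ⇒  -7q = -3  ⇒  q = 3/7.

p = 1/3, q = 3/7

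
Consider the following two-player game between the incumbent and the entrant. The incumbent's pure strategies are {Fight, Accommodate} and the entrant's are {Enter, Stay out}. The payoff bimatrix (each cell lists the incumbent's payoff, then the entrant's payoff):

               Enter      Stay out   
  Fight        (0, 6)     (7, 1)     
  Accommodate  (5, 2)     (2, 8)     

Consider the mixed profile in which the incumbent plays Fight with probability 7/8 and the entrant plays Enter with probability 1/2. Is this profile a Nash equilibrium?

No

Given the incumbent's mix p = 7/8, the entrant's payoff from Enter is 11/2 but from Stay out is 15/8. The entrant strictly prefers Enter, so the entrant would not mix.
So the proposed profile is not a Nash equilibrium.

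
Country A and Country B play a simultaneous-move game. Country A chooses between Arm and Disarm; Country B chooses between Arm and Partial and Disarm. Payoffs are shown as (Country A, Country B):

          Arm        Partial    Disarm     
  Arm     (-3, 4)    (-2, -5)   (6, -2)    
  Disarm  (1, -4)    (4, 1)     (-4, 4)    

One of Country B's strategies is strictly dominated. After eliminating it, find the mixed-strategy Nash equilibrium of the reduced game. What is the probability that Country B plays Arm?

Country B's strategy Partial is strictly dominated by Disarm: -2 > -5 and 4 > 1. Eliminate Partial.
In a mixed equilibrium Country A is indifferent between Arm and Disarm; this condition fixes q.
  Country A's expected payoff from Arm: q·(-3) + (1−q)·6 = -9q + 6
  Country A's expected payoff from Disarm: q·1 + (1−q)·(-4) = 5q - 4
  -9q + 6 = 5q - 4  ⇒  -14q = -10  ⇒  q = 5/7.

q = 5/7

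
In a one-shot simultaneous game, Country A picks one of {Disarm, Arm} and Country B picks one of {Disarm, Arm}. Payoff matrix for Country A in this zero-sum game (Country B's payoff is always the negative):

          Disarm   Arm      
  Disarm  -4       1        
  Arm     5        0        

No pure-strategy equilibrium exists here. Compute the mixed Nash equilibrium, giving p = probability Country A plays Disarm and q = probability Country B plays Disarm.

Country B's indifference between Disarm and Arm determines Country A's mixing probability p:
  Country B's expected payoff from Disarm: p·4 + (1−p)·(-5) = 9p - 5
  Country B's expected payoff from Arm: p·(-1) + (1−p)·0 = -p
  9p - 5 = -p  ⇒  10p = 5  ⇒  p = 1/2.
Country B's mix must leave Country A indifferent between Disarm and Arm.
  Country A's payoff to Disarm: q·(-4) + (1−q)·1 = -5q + 1
  Country A's payoff to Arm: q·5 + (1−q)·0 = 5q
  -5q + 1 = 5q  ⇒  -10q = -1  ⇒  q = 1/10.

p = 1/2, q = 1/10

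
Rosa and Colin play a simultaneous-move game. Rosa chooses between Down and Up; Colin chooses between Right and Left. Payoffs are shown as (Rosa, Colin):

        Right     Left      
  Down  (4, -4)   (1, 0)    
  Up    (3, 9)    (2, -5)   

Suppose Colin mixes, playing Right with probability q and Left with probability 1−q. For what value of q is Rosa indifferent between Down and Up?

q = 1/2

In a mixed equilibrium Rosa is indifferent between Down and Up; this condition fixes q.
  Rosa's payoff to Down: q·4 + (1−q)·1 = 3q + 1
  Rosa's payoff to Up: q·3 + (1−q)·2 = q + 2
  3q + 1 = q + 2  ⇒  2q = 1  ⇒  q = 1/2.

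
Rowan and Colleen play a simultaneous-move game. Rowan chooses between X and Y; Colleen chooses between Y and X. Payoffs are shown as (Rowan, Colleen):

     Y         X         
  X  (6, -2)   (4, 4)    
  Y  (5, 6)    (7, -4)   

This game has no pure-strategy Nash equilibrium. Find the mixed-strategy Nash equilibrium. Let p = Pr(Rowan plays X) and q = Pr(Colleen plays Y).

For Colleen to be willing to mix, Colleen must be indifferent between Y and X, which pins down Rowan's mix.
  Colleen's payoff to Y: p·(-2) + (1−p)·6 = -8p + 6
  Colleen's payoff to X: p·4 + (1−p)·(-4) = 8p - 4
  -8p + 6 = 8p - 4  ⇒  -16p = -10  ⇒  p = 5/8.
Set Rowan's expected payoff from X equal to that from Y:
  Rowan's expected payoff from X: q·6 + (1−q)·4 = 2q + 4
  Rowan's expected payoff from Y: q·5 + (1−q)·7 = -2q + 7
  2q + 4 = -2q + 7  ⇒  4q = 3  ⇒  q = 3/4.

p = 5/8, q = 3/4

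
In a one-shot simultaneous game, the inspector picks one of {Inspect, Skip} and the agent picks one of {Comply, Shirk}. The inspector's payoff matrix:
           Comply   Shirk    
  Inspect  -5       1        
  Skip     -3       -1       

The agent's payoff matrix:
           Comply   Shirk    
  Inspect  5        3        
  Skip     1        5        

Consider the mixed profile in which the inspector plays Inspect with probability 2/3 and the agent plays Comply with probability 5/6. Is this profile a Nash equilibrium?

Given the agent's mix q = 5/6, the inspector's payoff from Inspect is -4 but from Skip is -8/3. The inspector strictly prefers Skip, so the inspector would not mix.
So the proposed profile is not a Nash equilibrium.

No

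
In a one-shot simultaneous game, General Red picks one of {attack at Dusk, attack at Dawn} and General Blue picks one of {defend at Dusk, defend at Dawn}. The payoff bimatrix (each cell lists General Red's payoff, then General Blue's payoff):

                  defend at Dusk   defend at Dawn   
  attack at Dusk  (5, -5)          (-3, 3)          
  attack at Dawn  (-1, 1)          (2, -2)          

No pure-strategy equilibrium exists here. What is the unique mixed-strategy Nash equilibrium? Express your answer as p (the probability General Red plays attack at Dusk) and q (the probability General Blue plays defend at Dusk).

Set General Blue's expected payoff from defend at Dusk equal to that from defend at Dawn:
  General Blue's payoff to defend at Dusk: p·(-5) + (1−p)·1 = -6p + 1
  General Blue's payoff to defend at Dawn: p·3 + (1−p)·(-2) = 5p - 2
  -6p + 1 = 5p - 2  ⇒  -11p = -3  ⇒  p = 3/11.
For General Red to be willing to mix, General Red must be indifferent between attack at Dusk and attack at Dawn, which pins down General Blue's mix.
  General Red's payoff from attack at Dusk: q·5 + (1−q)·(-3) = 8q - 3
  General Red's payoff from attack at Dawn: q·(-1) + (1−q)·2 = -3q + 2
  8q - 3 = -3q + 2  ⇒  11q = 5  ⇒  q = 5/11.

p = 3/11, q = 5/11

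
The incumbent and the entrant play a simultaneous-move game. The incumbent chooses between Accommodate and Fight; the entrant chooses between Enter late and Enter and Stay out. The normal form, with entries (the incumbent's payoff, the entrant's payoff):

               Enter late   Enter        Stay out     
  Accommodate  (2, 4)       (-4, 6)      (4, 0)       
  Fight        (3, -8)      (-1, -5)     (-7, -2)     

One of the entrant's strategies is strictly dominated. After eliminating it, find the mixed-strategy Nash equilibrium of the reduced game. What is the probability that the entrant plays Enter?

q = 11/14

The entrant's strategy Enter late is strictly dominated by Enter: 6 > 4 and -5 > -8. Eliminate Enter late.
Set the incumbent's expected payoff from Accommodate equal to that from Fight:
  the incumbent's expected payoff from Accommodate: q·(-4) + (1−q)·4 = -8q + 4
  the incumbent's expected payoff from Fight: q·(-1) + (1−q)·(-7) = 6q - 7
  -8q + 4 = 6q - 7  ⇒  -14q = -11  ⇒  q = 11/14.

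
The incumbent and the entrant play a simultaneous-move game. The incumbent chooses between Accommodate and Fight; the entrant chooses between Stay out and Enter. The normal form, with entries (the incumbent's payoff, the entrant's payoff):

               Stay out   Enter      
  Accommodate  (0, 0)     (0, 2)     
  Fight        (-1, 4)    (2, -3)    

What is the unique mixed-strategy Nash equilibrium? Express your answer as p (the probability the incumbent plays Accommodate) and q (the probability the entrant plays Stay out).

Set the entrant's expected payoff from Stay out equal to that from Enter:
  the entrant's payoff from Stay out: p·0 + (1−p)·4 = -4p + 4
  the entrant's payoff from Enter: p·2 + (1−p)·(-3) = 5p - 3
  -4p + 4 = 5p - 3  ⇒  -9p = -7  ⇒  p = 7/9.
In a mixed equilibrium the incumbent is indifferent between Accommodate and Fight; this condition fixes q.
  the incumbent's payoff from Accommodate: q·0 + (1−q)·0 = 0
  the incumbent's payoff from Fight: q·(-1) + (1−q)·2 = -3q + 2
  0 = -3q + 2  ⇒  3q = 2  ⇒  q = 2/3.

p = 7/9, q = 2/3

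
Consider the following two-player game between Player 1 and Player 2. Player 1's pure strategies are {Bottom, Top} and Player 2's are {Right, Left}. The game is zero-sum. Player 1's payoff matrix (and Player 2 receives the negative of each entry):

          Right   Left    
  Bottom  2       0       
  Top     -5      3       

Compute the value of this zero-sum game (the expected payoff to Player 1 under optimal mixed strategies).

v = 3/5

Player 1's indifference between Bottom and Top determines Player 2's mixing probability q:
  Player 1's payoff from Bottom: q·2 + (1−q)·0 = 2q
  Player 1's payoff from Top: q·(-5) + (1−q)·3 = -8q + 3
  2q = -8q + 3  ⇒  10q = 3  ⇒  q = 3/10.
The value is Player 1's expected payoff against this mix (using Bottom): (3/10)·2 + (7/10)·0 = 3/5.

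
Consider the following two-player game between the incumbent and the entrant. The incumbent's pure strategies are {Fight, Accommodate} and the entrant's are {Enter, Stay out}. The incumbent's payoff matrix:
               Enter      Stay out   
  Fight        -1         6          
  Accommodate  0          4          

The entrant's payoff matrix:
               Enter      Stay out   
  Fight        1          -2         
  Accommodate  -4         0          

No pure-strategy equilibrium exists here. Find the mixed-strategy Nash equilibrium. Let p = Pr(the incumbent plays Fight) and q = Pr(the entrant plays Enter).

The entrant's indifference between Enter and Stay out determines the incumbent's mixing probability p:
  the entrant's payoff from Enter: p·1 + (1−p)·(-4) = 5p - 4
  the entrant's payoff from Stay out: p·(-2) + (1−p)·0 = -2p
  5p - 4 = -2p  ⇒  7p = 4  ⇒  p = 4/7.
For the incumbent to be willing to mix, the incumbent must be indifferent between Fight and Accommodate, which pins down the entrant's mix.
  the incumbent's expected payoff from Fight: q·(-1) + (1−q)·6 = -7q + 6
  the incumbent's expected payoff from Accommodate: q·0 + (1−q)·4 = -4q + 4
  -7q + 6 = -4q + 4  ⇒  -3q = -2  ⇒  q = 2/3.

p = 4/7, q = 2/3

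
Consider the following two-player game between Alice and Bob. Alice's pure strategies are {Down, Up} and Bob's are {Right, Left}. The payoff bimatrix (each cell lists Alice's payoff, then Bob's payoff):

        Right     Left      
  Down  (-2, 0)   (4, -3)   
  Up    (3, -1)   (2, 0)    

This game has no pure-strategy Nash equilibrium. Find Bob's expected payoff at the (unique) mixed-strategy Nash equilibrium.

Set Bob's expected payoff from Right equal to that from Left:
  Bob's payoff to Right: p·0 + (1−p)·(-1) = p - 1
  Bob's payoff to Left: p·(-3) + (1−p)·0 = -3p
  p - 1 = -3p  ⇒  4p = 1  ⇒  p = 1/4.
At equilibrium Bob is indifferent across columns, so Bob's payoff equals the payoff from Right: (1/4)·0 + (3/4)·(-1) = -3/4.

-3/4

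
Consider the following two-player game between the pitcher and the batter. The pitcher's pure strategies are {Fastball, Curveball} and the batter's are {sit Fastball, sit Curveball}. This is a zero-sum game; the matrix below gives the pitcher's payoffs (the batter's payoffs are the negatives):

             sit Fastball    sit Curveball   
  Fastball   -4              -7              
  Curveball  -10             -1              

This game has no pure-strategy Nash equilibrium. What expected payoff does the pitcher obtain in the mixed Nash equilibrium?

For the pitcher to be willing to mix, the pitcher must be indifferent between Fastball and Curveball, which pins down the batter's mix.
  the pitcher's payoff from Fastball: q·(-4) + (1−q)·(-7) = 3q - 7
  the pitcher's payoff from Curveball: q·(-10) + (1−q)·(-1) = -9q - 1
  3q - 7 = -9q - 1  ⇒  12q = 6  ⇒  q = 1/2.
At equilibrium the pitcher is indifferent across rows, so the pitcher's payoff equals the payoff from Fastball: (1/2)·(-4) + (1/2)·(-7) = -11/2.

-11/2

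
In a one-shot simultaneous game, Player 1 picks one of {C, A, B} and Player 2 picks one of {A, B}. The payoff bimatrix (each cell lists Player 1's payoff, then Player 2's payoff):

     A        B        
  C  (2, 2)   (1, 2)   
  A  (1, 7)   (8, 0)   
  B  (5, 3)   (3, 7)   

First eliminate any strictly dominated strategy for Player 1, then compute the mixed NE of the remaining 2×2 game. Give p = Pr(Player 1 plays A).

p = 4/11

Player 1's strategy C is strictly dominated by B: 5 > 2 and 3 > 1. Eliminate C.
Set Player 2's expected payoff from A equal to that from B:
  Player 2's payoff from A: p·7 + (1−p)·3 = 4p + 3
  Player 2's payoff from B: p·0 + (1−p)·7 = -7p + 7
  4p + 3 = -7p + 7  ⇒  11p = 4  ⇒  p = 4/11.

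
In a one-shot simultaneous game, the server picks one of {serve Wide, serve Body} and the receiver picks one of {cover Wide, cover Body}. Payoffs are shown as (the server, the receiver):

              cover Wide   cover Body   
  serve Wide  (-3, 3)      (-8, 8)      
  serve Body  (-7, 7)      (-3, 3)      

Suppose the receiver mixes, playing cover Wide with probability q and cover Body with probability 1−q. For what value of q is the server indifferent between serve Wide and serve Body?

q = 5/9

For the server to be willing to mix, the server must be indifferent between serve Wide and serve Body, which pins down the receiver's mix.
  the server's payoff from serve Wide: q·(-3) + (1−q)·(-8) = 5q - 8
  the server's payoff from serve Body: q·(-7) + (1−q)·(-3) = -4q - 3
  5q - 8 = -4q - 3  ⇒  9q = 5  ⇒  q = 5/9.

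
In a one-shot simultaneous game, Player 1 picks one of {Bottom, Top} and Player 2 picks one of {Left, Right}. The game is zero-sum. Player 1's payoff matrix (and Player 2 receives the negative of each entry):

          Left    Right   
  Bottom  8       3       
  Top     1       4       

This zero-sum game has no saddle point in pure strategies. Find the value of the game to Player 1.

v = 29/8

Player 1's indifference between Bottom and Top determines Player 2's mixing probability q:
  Player 1's payoff from Bottom: q·8 + (1−q)·3 = 5q + 3
  Player 1's payoff from Top: q·1 + (1−q)·4 = -3q + 4
  5q + 3 = -3q + 4  ⇒  8q = 1  ⇒  q = 1/8.
The value is Player 1's expected payoff against this mix (using Bottom): (1/8)·8 + (7/8)·3 = 29/8.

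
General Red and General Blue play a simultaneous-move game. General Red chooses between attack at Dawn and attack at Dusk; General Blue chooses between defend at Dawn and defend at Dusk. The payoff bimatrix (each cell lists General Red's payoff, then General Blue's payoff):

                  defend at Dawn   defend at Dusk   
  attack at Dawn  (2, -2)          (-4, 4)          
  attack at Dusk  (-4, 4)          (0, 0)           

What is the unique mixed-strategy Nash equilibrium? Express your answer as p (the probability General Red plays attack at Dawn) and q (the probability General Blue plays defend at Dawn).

In a mixed equilibrium General Blue is indifferent between defend at Dawn and defend at Dusk; this condition fixes p.
  General Blue's payoff to defend at Dawn: p·(-2) + (1−p)·4 = -6p + 4
  General Blue's payoff to defend at Dusk: p·4 + (1−p)·0 = 4p
  -6p + 4 = 4p  ⇒  -10p = -4  ⇒  p = 2/5.
Set General Red's expected payoff from attack at Dawn equal to that from attack at Dusk:
  General Red's payoff to attack at Dawn: q·2 + (1−q)·(-4) = 6q - 4
  General Red's payoff to attack at Dusk: q·(-4) + (1−q)·0 = -4q
  6q - 4 = -4q  ⇒  10q = 4  ⇒  q = 2/5.

p = 2/5, q = 2/5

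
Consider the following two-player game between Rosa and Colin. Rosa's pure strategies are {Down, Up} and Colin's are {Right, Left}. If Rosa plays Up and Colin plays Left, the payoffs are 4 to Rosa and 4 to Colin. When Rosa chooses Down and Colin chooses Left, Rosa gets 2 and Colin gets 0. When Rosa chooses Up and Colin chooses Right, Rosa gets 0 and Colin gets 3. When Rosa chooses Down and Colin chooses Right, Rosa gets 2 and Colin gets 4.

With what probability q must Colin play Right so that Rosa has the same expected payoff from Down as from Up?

Colin's mix must leave Rosa indifferent between Down and Up.
  Rosa's payoff to Down: q·2 + (1−q)·2 = 2
  Rosa's payoff to Up: q·0 + (1−q)·4 = -4q + 4
  2 = -4q + 4  ⇒  4q = 2  ⇒  q = 1/2.

q = 1/2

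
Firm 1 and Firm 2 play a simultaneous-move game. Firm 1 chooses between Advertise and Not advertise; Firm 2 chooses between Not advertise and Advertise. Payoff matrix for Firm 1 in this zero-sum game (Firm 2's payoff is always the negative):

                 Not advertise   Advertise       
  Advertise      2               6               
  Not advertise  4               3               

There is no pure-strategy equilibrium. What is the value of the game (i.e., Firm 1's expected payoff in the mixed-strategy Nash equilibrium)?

Firm 1's indifference between Advertise and Not advertise determines Firm 2's mixing probability q:
  Firm 1's payoff from Advertise: q·2 + (1−q)·6 = -4q + 6
  Firm 1's payoff from Not advertise: q·4 + (1−q)·3 = q + 3
  -4q + 6 = q + 3  ⇒  -5q = -3  ⇒  q = 3/5.
The value is Firm 1's expected payoff against this mix (using Advertise): (3/5)·2 + (2/5)·6 = 18/5.

v = 18/5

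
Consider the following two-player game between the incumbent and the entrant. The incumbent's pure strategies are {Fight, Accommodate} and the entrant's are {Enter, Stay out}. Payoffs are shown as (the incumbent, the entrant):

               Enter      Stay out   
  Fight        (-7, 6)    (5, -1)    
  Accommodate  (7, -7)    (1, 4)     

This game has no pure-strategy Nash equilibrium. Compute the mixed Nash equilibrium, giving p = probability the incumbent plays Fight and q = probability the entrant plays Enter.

In a mixed equilibrium the entrant is indifferent between Enter and Stay out; this condition fixes p.
  the entrant's payoff from Enter: p·6 + (1−p)·(-7) = 13p - 7
  the entrant's payoff from Stay out: p·(-1) + (1−p)·4 = -5p + 4
  13p - 7 = -5p + 4  ⇒  18p = 11  ⇒  p = 11/18.
The incumbent's indifference between Fight and Accommodate determines the entrant's mixing probability q:
  the incumbent's expected payoff from Fight: q·(-7) + (1−q)·5 = -12q + 5
  the incumbent's expected payoff from Accommodate: q·7 + (1−q)·1 = 6q + 1
  -12q + 5 = 6q + 1  ⇒  -18q = -4  ⇒  q = 2/9.

p = 11/18, q = 2/9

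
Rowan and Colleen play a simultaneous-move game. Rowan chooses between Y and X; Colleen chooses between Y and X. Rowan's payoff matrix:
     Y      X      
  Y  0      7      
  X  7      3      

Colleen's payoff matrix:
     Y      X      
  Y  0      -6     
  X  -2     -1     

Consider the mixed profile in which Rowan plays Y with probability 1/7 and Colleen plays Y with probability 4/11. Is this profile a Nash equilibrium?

Yes

Check Colleen's indifference given Rowan's mix p = 1/7:
  payoff from Y = -12/7; payoff from X = -12/7 — equal.
Check Rowan's indifference given Colleen's mix q = 4/11:
  payoff from Y = 49/11; payoff from X = 49/11 — equal.
Both players are indifferent, so neither can profitably deviate.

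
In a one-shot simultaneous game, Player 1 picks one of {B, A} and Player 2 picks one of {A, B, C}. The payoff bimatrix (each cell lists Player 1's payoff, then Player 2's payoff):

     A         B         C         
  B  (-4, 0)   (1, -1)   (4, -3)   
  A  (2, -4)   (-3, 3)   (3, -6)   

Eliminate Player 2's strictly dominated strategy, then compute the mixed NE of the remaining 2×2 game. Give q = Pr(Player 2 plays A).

q = 2/5

Player 2's strategy C is strictly dominated by A: 0 > -3 and -4 > -6. Eliminate C.
For Player 1 to be willing to mix, Player 1 must be indifferent between B and A, which pins down Player 2's mix.
  Player 1's expected payoff from B: q·(-4) + (1−q)·1 = -5q + 1
  Player 1's expected payoff from A: q·2 + (1−q)·(-3) = 5q - 3
  -5q + 1 = 5q - 3  ⇒  -10q = -4  ⇒  q = 2/5.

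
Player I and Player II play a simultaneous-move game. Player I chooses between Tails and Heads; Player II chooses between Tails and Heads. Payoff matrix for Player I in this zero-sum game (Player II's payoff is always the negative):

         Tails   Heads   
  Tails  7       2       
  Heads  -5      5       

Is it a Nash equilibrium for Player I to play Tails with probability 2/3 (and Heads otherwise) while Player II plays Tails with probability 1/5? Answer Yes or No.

Yes

Check Player II's indifference given Player I's mix p = 2/3:
  payoff from Tails = -3; payoff from Heads = -3 — equal.
Check Player I's indifference given Player II's mix q = 1/5:
  payoff from Tails = 3; payoff from Heads = 3 — equal.
Both players are indifferent, so neither can profitably deviate.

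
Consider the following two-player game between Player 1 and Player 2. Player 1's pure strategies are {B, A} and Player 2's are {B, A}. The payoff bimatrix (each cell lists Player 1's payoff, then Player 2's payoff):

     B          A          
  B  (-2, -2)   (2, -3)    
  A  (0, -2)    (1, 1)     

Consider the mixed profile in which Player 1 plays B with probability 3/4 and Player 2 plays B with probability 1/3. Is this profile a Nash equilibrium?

Yes

Check Player 2's indifference given Player 1's mix p = 3/4:
  payoff from B = -2; payoff from A = -2 — equal.
Check Player 1's indifference given Player 2's mix q = 1/3:
  payoff from B = 2/3; payoff from A = 2/3 — equal.
Both players are indifferent, so neither can profitably deviate.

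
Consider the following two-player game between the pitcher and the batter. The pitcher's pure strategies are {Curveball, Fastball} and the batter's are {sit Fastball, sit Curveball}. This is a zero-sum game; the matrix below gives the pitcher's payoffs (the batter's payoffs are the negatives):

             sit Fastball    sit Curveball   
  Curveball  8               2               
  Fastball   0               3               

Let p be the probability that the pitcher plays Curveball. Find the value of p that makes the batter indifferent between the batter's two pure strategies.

For the batter to be willing to mix, the batter must be indifferent between sit Fastball and sit Curveball, which pins down the pitcher's mix.
  the batter's payoff from sit Fastball: p·(-8) + (1−p)·0 = -8p
  the batter's payoff from sit Curveball: p·(-2) + (1−p)·(-3) = p - 3
  -8p = p - 3  ⇒  -9p = -3  ⇒  p = 1/3.

p = 1/3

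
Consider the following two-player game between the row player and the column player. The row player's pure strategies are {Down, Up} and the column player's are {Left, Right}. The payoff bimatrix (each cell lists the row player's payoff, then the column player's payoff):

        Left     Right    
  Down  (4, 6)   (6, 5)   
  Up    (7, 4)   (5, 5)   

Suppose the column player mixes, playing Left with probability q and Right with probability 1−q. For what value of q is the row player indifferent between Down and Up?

Set the row player's expected payoff from Down equal to that from Up:
  the row player's payoff from Down: q·4 + (1−q)·6 = -2q + 6
  the row player's payoff from Up: q·7 + (1−q)·5 = 2q + 5
  -2q + 6 = 2q + 5  ⇒  -4q = -1  ⇒  q = 1/4.

q = 1/4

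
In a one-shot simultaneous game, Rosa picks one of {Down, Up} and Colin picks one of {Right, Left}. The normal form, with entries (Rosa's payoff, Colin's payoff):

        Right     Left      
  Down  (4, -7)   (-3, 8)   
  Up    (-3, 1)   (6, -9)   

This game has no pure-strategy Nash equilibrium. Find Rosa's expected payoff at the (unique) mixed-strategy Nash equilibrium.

15/16

In a mixed equilibrium Rosa is indifferent between Down and Up; this condition fixes q.
  Rosa's payoff to Down: q·4 + (1−q)·(-3) = 7q - 3
  Rosa's payoff to Up: q·(-3) + (1−q)·6 = -9q + 6
  7q - 3 = -9q + 6  ⇒  16q = 9  ⇒  q = 9/16.
At equilibrium Rosa is indifferent across rows, so Rosa's payoff equals the payoff from Down: (9/16)·4 + (7/16)·(-3) = 15/16.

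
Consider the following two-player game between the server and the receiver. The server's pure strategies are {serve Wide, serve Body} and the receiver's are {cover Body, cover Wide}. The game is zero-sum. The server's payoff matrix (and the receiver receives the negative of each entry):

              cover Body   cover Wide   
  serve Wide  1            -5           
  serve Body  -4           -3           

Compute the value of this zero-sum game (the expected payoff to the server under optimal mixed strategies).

v = -23/7

In a mixed equilibrium the server is indifferent between serve Wide and serve Body; this condition fixes q.
  the server's payoff to serve Wide: q·1 + (1−q)·(-5) = 6q - 5
  the server's payoff to serve Body: q·(-4) + (1−q)·(-3) = -q - 3
  6q - 5 = -q - 3  ⇒  7q = 2  ⇒  q = 2/7.
The value is the server's expected payoff against this mix (using serve Wide): (2/7)·1 + (5/7)·(-5) = -23/7.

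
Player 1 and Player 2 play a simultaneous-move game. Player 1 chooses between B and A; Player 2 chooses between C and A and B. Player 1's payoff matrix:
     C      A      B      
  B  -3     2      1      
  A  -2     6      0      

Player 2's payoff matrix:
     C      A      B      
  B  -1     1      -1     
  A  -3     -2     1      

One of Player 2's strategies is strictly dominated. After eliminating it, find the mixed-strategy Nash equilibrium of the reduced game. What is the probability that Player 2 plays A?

q = 1/5

Player 2's strategy C is strictly dominated by A: 1 > -1 and -2 > -3. Eliminate C.
Player 2's mix must leave Player 1 indifferent between B and A.
  Player 1's payoff from B: q·2 + (1−q)·1 = q + 1
  Player 1's payoff from A: q·6 + (1−q)·0 = 6q
  q + 1 = 6q  ⇒  -5q = -1  ⇒  q = 1/5.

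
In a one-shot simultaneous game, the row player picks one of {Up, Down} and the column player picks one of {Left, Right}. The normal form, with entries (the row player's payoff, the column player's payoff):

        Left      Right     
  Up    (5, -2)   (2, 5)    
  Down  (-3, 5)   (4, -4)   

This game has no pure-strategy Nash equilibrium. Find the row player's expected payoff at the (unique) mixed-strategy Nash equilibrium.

13/5

The row player's indifference between Up and Down determines the column player's mixing probability q:
  the row player's payoff to Up: q·5 + (1−q)·2 = 3q + 2
  the row player's payoff to Down: q·(-3) + (1−q)·4 = -7q + 4
  3q + 2 = -7q + 4  ⇒  10q = 2  ⇒  q = 1/5.
At equilibrium the row player is indifferent across rows, so the row player's payoff equals the payoff from Up: (1/5)·5 + (4/5)·2 = 13/5.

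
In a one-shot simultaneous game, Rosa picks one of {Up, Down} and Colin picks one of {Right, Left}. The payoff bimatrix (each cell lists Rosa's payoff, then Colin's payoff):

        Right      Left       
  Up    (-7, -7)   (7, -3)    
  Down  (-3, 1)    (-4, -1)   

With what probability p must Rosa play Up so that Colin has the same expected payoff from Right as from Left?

For Colin to be willing to mix, Colin must be indifferent between Right and Left, which pins down Rosa's mix.
  Colin's payoff from Right: p·(-7) + (1−p)·1 = -8p + 1
  Colin's payoff from Left: p·(-3) + (1−p)·(-1) = -2p - 1
  -8p + 1 = -2p - 1  ⇒  -6p = -2  ⇒  p = 1/3.

p = 1/3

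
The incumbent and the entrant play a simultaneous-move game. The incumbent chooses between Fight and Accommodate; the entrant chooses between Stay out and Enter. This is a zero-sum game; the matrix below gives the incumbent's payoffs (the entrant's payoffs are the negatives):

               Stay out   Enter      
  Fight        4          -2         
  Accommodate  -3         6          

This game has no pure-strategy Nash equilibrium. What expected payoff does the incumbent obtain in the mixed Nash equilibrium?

In a mixed equilibrium the incumbent is indifferent between Fight and Accommodate; this condition fixes q.
  the incumbent's expected payoff from Fight: q·4 + (1−q)·(-2) = 6q - 2
  the incumbent's expected payoff from Accommodate: q·(-3) + (1−q)·6 = -9q + 6
  6q - 2 = -9q + 6  ⇒  15q = 8  ⇒  q = 8/15.
At equilibrium the incumbent is indifferent across rows, so the incumbent's payoff equals the payoff from Fight: (8/15)·4 + (7/15)·(-2) = 6/5.

6/5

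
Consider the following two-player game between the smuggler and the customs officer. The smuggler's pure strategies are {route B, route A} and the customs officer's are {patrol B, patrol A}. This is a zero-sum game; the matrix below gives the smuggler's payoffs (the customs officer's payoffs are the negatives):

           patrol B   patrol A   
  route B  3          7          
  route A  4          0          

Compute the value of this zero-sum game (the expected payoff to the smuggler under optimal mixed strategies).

v = 7/2

Set the smuggler's expected payoff from route B equal to that from route A:
  the smuggler's payoff to route B: q·3 + (1−q)·7 = -4q + 7
  the smuggler's payoff to route A: q·4 + (1−q)·0 = 4q
  -4q + 7 = 4q  ⇒  -8q = -7  ⇒  q = 7/8.
The value is the smuggler's expected payoff against this mix (using route B): (7/8)·3 + (1/8)·7 = 7/2.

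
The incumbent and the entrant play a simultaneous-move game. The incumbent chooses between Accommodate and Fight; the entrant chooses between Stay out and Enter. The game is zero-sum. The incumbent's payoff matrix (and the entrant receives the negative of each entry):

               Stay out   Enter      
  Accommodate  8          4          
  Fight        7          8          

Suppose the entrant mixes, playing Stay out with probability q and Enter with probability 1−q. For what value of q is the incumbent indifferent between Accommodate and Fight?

The incumbent's indifference between Accommodate and Fight determines the entrant's mixing probability q:
  the incumbent's expected payoff from Accommodate: q·8 + (1−q)·4 = 4q + 4
  the incumbent's expected payoff from Fight: q·7 + (1−q)·8 = -q + 8
  4q + 4 = -q + 8  ⇒  5q = 4  ⇒  q = 4/5.

q = 4/5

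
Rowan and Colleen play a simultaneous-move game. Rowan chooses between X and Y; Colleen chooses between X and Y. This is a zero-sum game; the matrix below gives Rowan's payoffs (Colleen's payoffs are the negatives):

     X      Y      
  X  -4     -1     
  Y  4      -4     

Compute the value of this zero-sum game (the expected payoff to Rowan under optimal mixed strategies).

v = -20/11

In a mixed equilibrium Rowan is indifferent between X and Y; this condition fixes q.
  Rowan's payoff from X: q·(-4) + (1−q)·(-1) = -3q - 1
  Rowan's payoff from Y: q·4 + (1−q)·(-4) = 8q - 4
  -3q - 1 = 8q - 4  ⇒  -11q = -3  ⇒  q = 3/11.
The value is Rowan's expected payoff against this mix (using X): (3/11)·(-4) + (8/11)·(-1) = -20/11.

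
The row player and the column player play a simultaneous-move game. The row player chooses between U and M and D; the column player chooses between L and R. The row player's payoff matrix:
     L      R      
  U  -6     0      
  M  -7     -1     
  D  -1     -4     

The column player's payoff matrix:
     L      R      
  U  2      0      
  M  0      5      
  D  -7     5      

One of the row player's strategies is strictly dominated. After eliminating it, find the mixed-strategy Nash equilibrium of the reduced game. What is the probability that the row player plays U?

The row player's strategy M is strictly dominated by U: -6 > -7 and 0 > -1. Eliminate M.
Set the column player's expected payoff from L equal to that from R:
  the column player's payoff from L: p·2 + (1−p)·(-7) = 9p - 7
  the column player's payoff from R: p·0 + (1−p)·5 = -5p + 5
  9p - 7 = -5p + 5  ⇒  14p = 12  ⇒  p = 6/7.

p = 6/7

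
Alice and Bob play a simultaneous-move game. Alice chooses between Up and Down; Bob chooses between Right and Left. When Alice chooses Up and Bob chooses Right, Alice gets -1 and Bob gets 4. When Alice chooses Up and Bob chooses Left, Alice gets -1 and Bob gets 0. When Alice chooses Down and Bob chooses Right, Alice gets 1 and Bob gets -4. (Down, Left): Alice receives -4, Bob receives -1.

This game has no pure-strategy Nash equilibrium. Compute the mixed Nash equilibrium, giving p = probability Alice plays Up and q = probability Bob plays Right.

Set Bob's expected payoff from Right equal to that from Left:
  Bob's payoff to Right: p·4 + (1−p)·(-4) = 8p - 4
  Bob's payoff to Left: p·0 + (1−p)·(-1) = p - 1
  8p - 4 = p - 1  ⇒  7p = 3  ⇒  p = 3/7.
Alice's indifference between Up and Down determines Bob's mixing probability q:
  Alice's payoff from Up: q·(-1) + (1−q)·(-1) = -1
  Alice's payoff from Down: q·1 + (1−q)·(-4) = 5q - 4
  -1 = 5q - 4  ⇒  -5q = -3  ⇒  q = 3/5.

p = 3/7, q = 3/5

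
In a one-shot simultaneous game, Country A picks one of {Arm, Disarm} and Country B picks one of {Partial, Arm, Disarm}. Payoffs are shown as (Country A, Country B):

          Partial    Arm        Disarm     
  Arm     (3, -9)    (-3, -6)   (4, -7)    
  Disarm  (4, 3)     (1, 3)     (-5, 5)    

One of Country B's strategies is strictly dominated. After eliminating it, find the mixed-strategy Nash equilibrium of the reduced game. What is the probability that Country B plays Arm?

q = 9/13

Country B's strategy Partial is strictly dominated by Disarm: -7 > -9 and 5 > 3. Eliminate Partial.
Country A's indifference between Arm and Disarm determines Country B's mixing probability q:
  Country A's payoff from Arm: q·(-3) + (1−q)·4 = -7q + 4
  Country A's payoff from Disarm: q·1 + (1−q)·(-5) = 6q - 5
  -7q + 4 = 6q - 5  ⇒  -13q = -9  ⇒  q = 9/13.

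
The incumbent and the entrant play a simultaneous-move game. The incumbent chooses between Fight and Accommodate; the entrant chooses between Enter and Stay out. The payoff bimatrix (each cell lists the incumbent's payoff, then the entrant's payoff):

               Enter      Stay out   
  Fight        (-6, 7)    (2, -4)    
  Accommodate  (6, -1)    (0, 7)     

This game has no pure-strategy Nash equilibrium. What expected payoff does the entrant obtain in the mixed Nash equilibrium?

45/19

The incumbent's mix must leave the entrant indifferent between Enter and Stay out.
  the entrant's payoff to Enter: p·7 + (1−p)·(-1) = 8p - 1
  the entrant's payoff to Stay out: p·(-4) + (1−p)·7 = -11p + 7
  8p - 1 = -11p + 7  ⇒  19p = 8  ⇒  p = 8/19.
At equilibrium the entrant is indifferent across columns, so the entrant's payoff equals the payoff from Enter: (8/19)·7 + (11/19)·(-1) = 45/19.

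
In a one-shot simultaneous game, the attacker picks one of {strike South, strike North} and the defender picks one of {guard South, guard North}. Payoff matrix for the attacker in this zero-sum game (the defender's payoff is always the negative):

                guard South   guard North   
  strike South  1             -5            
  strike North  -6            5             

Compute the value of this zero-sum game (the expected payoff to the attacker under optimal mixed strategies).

v = -25/17

The attacker's indifference between strike South and strike North determines the defender's mixing probability q:
  the attacker's expected payoff from strike South: q·1 + (1−q)·(-5) = 6q - 5
  the attacker's expected payoff from strike North: q·(-6) + (1−q)·5 = -11q + 5
  6q - 5 = -11q + 5  ⇒  17q = 10  ⇒  q = 10/17.
The value is the attacker's expected payoff against this mix (using strike South): (10/17)·1 + (7/17)·(-5) = -25/17.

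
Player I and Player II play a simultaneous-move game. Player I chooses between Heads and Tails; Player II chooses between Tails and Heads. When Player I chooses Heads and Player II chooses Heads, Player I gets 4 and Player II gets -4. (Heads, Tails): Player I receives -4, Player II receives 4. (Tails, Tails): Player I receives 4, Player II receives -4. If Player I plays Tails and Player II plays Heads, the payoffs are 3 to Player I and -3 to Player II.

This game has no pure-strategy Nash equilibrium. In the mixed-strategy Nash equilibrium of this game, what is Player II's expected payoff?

-28/9

Player II's indifference between Tails and Heads determines Player I's mixing probability p:
  Player II's payoff from Tails: p·4 + (1−p)·(-4) = 8p - 4
  Player II's payoff from Heads: p·(-4) + (1−p)·(-3) = -p - 3
  8p - 4 = -p - 3  ⇒  9p = 1  ⇒  p = 1/9.
At equilibrium Player II is indifferent across columns, so Player II's payoff equals the payoff from Tails: (1/9)·4 + (8/9)·(-4) = -28/9.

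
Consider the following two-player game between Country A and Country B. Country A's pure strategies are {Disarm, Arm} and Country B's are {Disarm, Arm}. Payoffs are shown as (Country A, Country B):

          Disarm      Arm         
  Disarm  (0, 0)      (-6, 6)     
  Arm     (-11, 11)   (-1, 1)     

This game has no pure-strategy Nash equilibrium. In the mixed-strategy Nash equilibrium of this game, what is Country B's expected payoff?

Country B's indifference between Disarm and Arm determines Country A's mixing probability p:
  Country B's payoff from Disarm: p·0 + (1−p)·11 = -11p + 11
  Country B's payoff from Arm: p·6 + (1−p)·1 = 5p + 1
  -11p + 11 = 5p + 1  ⇒  -16p = -10  ⇒  p = 5/8.
At equilibrium Country B is indifferent across columns, so Country B's payoff equals the payoff from Disarm: (5/8)·0 + (3/8)·11 = 33/8.

33/8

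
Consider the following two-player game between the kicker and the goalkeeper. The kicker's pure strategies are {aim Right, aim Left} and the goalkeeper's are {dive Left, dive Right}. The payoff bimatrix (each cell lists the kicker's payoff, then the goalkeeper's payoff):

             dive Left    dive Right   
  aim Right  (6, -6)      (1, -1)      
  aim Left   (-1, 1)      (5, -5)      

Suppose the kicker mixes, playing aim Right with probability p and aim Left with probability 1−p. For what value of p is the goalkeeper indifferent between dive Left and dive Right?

p = 6/11

The kicker's mix must leave the goalkeeper indifferent between dive Left and dive Right.
  the goalkeeper's payoff to dive Left: p·(-6) + (1−p)·1 = -7p + 1
  the goalkeeper's payoff to dive Right: p·(-1) + (1−p)·(-5) = 4p - 5
  -7p + 1 = 4p - 5  ⇒  -11p = -6  ⇒  p = 6/11.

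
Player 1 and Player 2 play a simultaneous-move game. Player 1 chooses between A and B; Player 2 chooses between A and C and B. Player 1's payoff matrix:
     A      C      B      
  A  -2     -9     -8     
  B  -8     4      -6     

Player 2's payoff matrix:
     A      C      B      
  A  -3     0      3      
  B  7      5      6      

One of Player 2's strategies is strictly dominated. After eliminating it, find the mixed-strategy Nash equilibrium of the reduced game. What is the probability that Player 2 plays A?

q = 1/4

Player 2's strategy C is strictly dominated by B: 3 > 0 and 6 > 5. Eliminate C.
Player 1's indifference between A and B determines Player 2's mixing probability q:
  Player 1's payoff from A: q·(-2) + (1−q)·(-8) = 6q - 8
  Player 1's payoff from B: q·(-8) + (1−q)·(-6) = -2q - 6
  6q - 8 = -2q - 6  ⇒  8q = 2  ⇒  q = 1/4.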